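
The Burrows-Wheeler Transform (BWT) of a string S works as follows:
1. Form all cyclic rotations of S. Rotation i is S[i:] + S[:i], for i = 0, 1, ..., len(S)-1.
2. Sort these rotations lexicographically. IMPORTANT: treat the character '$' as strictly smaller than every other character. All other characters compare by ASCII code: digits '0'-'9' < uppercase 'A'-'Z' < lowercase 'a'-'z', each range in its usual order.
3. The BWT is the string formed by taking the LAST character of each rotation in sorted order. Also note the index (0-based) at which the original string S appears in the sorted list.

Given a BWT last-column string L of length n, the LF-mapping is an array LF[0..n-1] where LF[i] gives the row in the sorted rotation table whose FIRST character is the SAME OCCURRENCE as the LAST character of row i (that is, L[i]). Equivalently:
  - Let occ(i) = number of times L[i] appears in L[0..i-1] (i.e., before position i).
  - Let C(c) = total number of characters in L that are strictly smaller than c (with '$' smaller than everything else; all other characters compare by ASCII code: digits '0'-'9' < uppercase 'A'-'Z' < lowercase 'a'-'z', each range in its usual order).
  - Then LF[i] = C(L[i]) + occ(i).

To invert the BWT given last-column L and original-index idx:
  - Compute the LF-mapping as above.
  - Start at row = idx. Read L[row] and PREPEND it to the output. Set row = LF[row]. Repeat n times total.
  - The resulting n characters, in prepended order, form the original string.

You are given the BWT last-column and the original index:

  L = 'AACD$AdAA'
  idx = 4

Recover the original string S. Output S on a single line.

Answer: ADAAdCAA$

Derivation:
LF mapping: 1 2 6 7 0 3 8 4 5
Walk LF starting at row 4, prepending L[row]:
  step 1: row=4, L[4]='$', prepend. Next row=LF[4]=0
  step 2: row=0, L[0]='A', prepend. Next row=LF[0]=1
  step 3: row=1, L[1]='A', prepend. Next row=LF[1]=2
  step 4: row=2, L[2]='C', prepend. Next row=LF[2]=6
  step 5: row=6, L[6]='d', prepend. Next row=LF[6]=8
  step 6: row=8, L[8]='A', prepend. Next row=LF[8]=5
  step 7: row=5, L[5]='A', prepend. Next row=LF[5]=3
  step 8: row=3, L[3]='D', prepend. Next row=LF[3]=7
  step 9: row=7, L[7]='A', prepend. Next row=LF[7]=4
Reversed output: ADAAdCAA$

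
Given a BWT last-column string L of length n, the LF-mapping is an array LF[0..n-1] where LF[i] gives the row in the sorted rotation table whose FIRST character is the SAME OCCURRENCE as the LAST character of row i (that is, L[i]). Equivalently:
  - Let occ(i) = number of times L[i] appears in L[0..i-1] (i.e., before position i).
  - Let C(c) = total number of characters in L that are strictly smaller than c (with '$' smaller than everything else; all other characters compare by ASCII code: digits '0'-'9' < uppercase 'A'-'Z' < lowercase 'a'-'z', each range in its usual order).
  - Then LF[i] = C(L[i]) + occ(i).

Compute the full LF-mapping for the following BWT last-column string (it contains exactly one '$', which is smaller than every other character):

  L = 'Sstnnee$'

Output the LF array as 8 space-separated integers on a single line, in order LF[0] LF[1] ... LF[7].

Answer: 1 6 7 4 5 2 3 0

Derivation:
Char counts: '$':1, 'S':1, 'e':2, 'n':2, 's':1, 't':1
C (first-col start): C('$')=0, C('S')=1, C('e')=2, C('n')=4, C('s')=6, C('t')=7
L[0]='S': occ=0, LF[0]=C('S')+0=1+0=1
L[1]='s': occ=0, LF[1]=C('s')+0=6+0=6
L[2]='t': occ=0, LF[2]=C('t')+0=7+0=7
L[3]='n': occ=0, LF[3]=C('n')+0=4+0=4
L[4]='n': occ=1, LF[4]=C('n')+1=4+1=5
L[5]='e': occ=0, LF[5]=C('e')+0=2+0=2
L[6]='e': occ=1, LF[6]=C('e')+1=2+1=3
L[7]='$': occ=0, LF[7]=C('$')+0=0+0=0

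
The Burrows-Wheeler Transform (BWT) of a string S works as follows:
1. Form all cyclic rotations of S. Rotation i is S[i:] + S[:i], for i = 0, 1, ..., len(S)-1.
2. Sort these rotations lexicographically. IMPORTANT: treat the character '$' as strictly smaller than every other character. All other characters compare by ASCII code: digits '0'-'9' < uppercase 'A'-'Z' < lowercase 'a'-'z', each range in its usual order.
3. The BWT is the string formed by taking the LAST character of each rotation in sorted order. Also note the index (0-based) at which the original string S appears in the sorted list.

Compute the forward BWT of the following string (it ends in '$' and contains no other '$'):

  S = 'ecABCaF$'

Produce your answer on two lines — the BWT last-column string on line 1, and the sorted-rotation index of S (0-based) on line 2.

All 8 rotations (rotation i = S[i:]+S[:i]):
  rot[0] = ecABCaF$
  rot[1] = cABCaF$e
  rot[2] = ABCaF$ec
  rot[3] = BCaF$ecA
  rot[4] = CaF$ecAB
  rot[5] = aF$ecABC
  rot[6] = F$ecABCa
  rot[7] = $ecABCaF
Sorted (with $ < everything):
  sorted[0] = $ecABCaF  (last char: 'F')
  sorted[1] = ABCaF$ec  (last char: 'c')
  sorted[2] = BCaF$ecA  (last char: 'A')
  sorted[3] = CaF$ecAB  (last char: 'B')
  sorted[4] = F$ecABCa  (last char: 'a')
  sorted[5] = aF$ecABC  (last char: 'C')
  sorted[6] = cABCaF$e  (last char: 'e')
  sorted[7] = ecABCaF$  (last char: '$')
Last column: FcABaCe$
Original string S is at sorted index 7

Answer: FcABaCe$
7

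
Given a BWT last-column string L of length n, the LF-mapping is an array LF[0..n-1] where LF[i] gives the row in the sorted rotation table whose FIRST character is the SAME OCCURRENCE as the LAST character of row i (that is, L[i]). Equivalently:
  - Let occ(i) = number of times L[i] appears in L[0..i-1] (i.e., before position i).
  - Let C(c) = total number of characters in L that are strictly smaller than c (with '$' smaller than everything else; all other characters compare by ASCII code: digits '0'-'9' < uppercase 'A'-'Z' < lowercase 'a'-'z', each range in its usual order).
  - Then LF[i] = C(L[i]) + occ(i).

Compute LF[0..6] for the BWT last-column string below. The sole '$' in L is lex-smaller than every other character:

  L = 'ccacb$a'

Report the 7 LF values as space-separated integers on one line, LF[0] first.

Answer: 4 5 1 6 3 0 2

Derivation:
Char counts: '$':1, 'a':2, 'b':1, 'c':3
C (first-col start): C('$')=0, C('a')=1, C('b')=3, C('c')=4
L[0]='c': occ=0, LF[0]=C('c')+0=4+0=4
L[1]='c': occ=1, LF[1]=C('c')+1=4+1=5
L[2]='a': occ=0, LF[2]=C('a')+0=1+0=1
L[3]='c': occ=2, LF[3]=C('c')+2=4+2=6
L[4]='b': occ=0, LF[4]=C('b')+0=3+0=3
L[5]='$': occ=0, LF[5]=C('$')+0=0+0=0
L[6]='a': occ=1, LF[6]=C('a')+1=1+1=2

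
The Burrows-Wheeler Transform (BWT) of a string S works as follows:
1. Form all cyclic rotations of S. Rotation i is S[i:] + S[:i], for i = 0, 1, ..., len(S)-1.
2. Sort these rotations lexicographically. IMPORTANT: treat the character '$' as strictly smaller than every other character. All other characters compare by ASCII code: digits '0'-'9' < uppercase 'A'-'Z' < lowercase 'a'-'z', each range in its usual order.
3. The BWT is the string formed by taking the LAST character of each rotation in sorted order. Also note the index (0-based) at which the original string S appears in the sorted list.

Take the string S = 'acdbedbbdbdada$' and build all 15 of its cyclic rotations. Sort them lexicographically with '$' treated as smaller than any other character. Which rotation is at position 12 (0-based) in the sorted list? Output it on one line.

Answer: dbdada$acdbedbb

Derivation:
All 15 rotations (rotation i = S[i:]+S[:i]):
  rot[0] = acdbedbbdbdada$
  rot[1] = cdbedbbdbdada$a
  rot[2] = dbedbbdbdada$ac
  rot[3] = bedbbdbdada$acd
  rot[4] = edbbdbdada$acdb
  rot[5] = dbbdbdada$acdbe
  rot[6] = bbdbdada$acdbed
  rot[7] = bdbdada$acdbedb
  rot[8] = dbdada$acdbedbb
  rot[9] = bdada$acdbedbbd
  rot[10] = dada$acdbedbbdb
  rot[11] = ada$acdbedbbdbd
  rot[12] = da$acdbedbbdbda
  rot[13] = a$acdbedbbdbdad
  rot[14] = $acdbedbbdbdada
Sorted (with $ < everything):
  sorted[0] = $acdbedbbdbdada
  sorted[1] = a$acdbedbbdbdad
  sorted[2] = acdbedbbdbdada$
  sorted[3] = ada$acdbedbbdbd
  sorted[4] = bbdbdada$acdbed
  sorted[5] = bdada$acdbedbbd
  sorted[6] = bdbdada$acdbedb
  sorted[7] = bedbbdbdada$acd
  sorted[8] = cdbedbbdbdada$a
  sorted[9] = da$acdbedbbdbda
  sorted[10] = dada$acdbedbbdb
  sorted[11] = dbbdbdada$acdbe
  sorted[12] = dbdada$acdbedbb
  sorted[13] = dbedbbdbdada$ac
  sorted[14] = edbbdbdada$acdb
sorted[12] = dbdada$acdbedbb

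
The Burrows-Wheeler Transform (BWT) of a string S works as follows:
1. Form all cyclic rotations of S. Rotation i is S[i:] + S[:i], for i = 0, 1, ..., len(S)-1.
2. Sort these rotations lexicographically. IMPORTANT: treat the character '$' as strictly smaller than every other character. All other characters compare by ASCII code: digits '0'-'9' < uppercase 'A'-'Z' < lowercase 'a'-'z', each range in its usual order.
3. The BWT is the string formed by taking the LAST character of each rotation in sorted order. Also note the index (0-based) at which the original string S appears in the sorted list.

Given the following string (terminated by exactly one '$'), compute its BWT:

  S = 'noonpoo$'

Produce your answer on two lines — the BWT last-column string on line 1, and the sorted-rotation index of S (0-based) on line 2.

Answer: o$ooopnn
1

Derivation:
All 8 rotations (rotation i = S[i:]+S[:i]):
  rot[0] = noonpoo$
  rot[1] = oonpoo$n
  rot[2] = onpoo$no
  rot[3] = npoo$noo
  rot[4] = poo$noon
  rot[5] = oo$noonp
  rot[6] = o$noonpo
  rot[7] = $noonpoo
Sorted (with $ < everything):
  sorted[0] = $noonpoo  (last char: 'o')
  sorted[1] = noonpoo$  (last char: '$')
  sorted[2] = npoo$noo  (last char: 'o')
  sorted[3] = o$noonpo  (last char: 'o')
  sorted[4] = onpoo$no  (last char: 'o')
  sorted[5] = oo$noonp  (last char: 'p')
  sorted[6] = oonpoo$n  (last char: 'n')
  sorted[7] = poo$noon  (last char: 'n')
Last column: o$ooopnn
Original string S is at sorted index 1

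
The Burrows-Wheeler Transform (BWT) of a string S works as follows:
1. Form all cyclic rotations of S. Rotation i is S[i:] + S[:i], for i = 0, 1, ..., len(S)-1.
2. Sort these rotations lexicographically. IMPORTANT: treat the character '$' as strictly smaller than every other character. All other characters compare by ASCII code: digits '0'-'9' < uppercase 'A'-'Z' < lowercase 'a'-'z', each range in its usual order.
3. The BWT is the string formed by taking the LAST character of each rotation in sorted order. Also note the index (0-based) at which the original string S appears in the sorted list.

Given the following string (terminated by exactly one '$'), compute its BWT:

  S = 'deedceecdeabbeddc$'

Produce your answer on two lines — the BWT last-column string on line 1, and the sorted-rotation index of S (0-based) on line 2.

Answer: ceabdeddeec$deebcd
11

Derivation:
All 18 rotations (rotation i = S[i:]+S[:i]):
  rot[0] = deedceecdeabbeddc$
  rot[1] = eedceecdeabbeddc$d
  rot[2] = edceecdeabbeddc$de
  rot[3] = dceecdeabbeddc$dee
  rot[4] = ceecdeabbeddc$deed
  rot[5] = eecdeabbeddc$deedc
  rot[6] = ecdeabbeddc$deedce
  rot[7] = cdeabbeddc$deedcee
  rot[8] = deabbeddc$deedceec
  rot[9] = eabbeddc$deedceecd
  rot[10] = abbeddc$deedceecde
  rot[11] = bbeddc$deedceecdea
  rot[12] = beddc$deedceecdeab
  rot[13] = eddc$deedceecdeabb
  rot[14] = ddc$deedceecdeabbe
  rot[15] = dc$deedceecdeabbed
  rot[16] = c$deedceecdeabbedd
  rot[17] = $deedceecdeabbeddc
Sorted (with $ < everything):
  sorted[0] = $deedceecdeabbeddc  (last char: 'c')
  sorted[1] = abbeddc$deedceecde  (last char: 'e')
  sorted[2] = bbeddc$deedceecdea  (last char: 'a')
  sorted[3] = beddc$deedceecdeab  (last char: 'b')
  sorted[4] = c$deedceecdeabbedd  (last char: 'd')
  sorted[5] = cdeabbeddc$deedcee  (last char: 'e')
  sorted[6] = ceecdeabbeddc$deed  (last char: 'd')
  sorted[7] = dc$deedceecdeabbed  (last char: 'd')
  sorted[8] = dceecdeabbeddc$dee  (last char: 'e')
  sorted[9] = ddc$deedceecdeabbe  (last char: 'e')
  sorted[10] = deabbeddc$deedceec  (last char: 'c')
  sorted[11] = deedceecdeabbeddc$  (last char: '$')
  sorted[12] = eabbeddc$deedceecd  (last char: 'd')
  sorted[13] = ecdeabbeddc$deedce  (last char: 'e')
  sorted[14] = edceecdeabbeddc$de  (last char: 'e')
  sorted[15] = eddc$deedceecdeabb  (last char: 'b')
  sorted[16] = eecdeabbeddc$deedc  (last char: 'c')
  sorted[17] = eedceecdeabbeddc$d  (last char: 'd')
Last column: ceabdeddeec$deebcd
Original string S is at sorted index 11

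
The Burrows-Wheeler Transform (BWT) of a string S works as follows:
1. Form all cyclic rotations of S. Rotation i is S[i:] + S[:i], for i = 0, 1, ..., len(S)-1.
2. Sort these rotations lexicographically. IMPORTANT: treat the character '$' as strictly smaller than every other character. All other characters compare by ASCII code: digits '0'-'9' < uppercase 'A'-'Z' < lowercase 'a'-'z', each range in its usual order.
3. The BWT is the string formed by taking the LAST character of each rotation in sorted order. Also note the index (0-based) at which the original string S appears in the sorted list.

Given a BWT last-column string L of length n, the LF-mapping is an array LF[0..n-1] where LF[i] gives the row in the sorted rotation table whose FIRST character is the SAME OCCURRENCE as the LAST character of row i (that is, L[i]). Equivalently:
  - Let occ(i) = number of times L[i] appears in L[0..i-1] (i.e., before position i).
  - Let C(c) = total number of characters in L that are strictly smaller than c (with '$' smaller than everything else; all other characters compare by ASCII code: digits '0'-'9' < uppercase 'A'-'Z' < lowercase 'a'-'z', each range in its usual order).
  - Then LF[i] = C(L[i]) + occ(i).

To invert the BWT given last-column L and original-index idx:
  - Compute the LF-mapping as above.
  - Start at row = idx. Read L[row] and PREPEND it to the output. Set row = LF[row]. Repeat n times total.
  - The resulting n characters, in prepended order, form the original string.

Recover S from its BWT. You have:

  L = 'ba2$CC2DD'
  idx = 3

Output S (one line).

Answer: CCDa22Db$

Derivation:
LF mapping: 8 7 1 0 3 4 2 5 6
Walk LF starting at row 3, prepending L[row]:
  step 1: row=3, L[3]='$', prepend. Next row=LF[3]=0
  step 2: row=0, L[0]='b', prepend. Next row=LF[0]=8
  step 3: row=8, L[8]='D', prepend. Next row=LF[8]=6
  step 4: row=6, L[6]='2', prepend. Next row=LF[6]=2
  step 5: row=2, L[2]='2', prepend. Next row=LF[2]=1
  step 6: row=1, L[1]='a', prepend. Next row=LF[1]=7
  step 7: row=7, L[7]='D', prepend. Next row=LF[7]=5
  step 8: row=5, L[5]='C', prepend. Next row=LF[5]=4
  step 9: row=4, L[4]='C', prepend. Next row=LF[4]=3
Reversed output: CCDa22Db$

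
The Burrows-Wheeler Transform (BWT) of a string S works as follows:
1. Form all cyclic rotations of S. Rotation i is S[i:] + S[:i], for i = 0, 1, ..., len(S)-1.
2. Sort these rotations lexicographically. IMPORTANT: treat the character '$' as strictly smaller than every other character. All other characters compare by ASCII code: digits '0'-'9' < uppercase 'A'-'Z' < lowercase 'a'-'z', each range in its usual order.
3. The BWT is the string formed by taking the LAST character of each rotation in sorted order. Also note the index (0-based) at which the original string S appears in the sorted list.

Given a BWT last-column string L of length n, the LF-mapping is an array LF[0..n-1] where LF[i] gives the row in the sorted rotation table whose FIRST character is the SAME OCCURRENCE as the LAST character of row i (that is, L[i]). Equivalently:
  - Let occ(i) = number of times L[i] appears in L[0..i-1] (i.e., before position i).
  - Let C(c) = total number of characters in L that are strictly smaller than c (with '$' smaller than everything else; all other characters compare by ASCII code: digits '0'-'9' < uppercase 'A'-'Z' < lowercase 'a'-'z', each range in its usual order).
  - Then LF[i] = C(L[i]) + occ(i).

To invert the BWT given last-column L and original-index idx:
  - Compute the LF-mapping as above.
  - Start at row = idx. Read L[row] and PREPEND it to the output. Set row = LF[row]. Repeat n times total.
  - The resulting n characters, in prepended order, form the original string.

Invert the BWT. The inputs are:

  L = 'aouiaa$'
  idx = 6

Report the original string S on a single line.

Answer: uaiaoa$

Derivation:
LF mapping: 1 5 6 4 2 3 0
Walk LF starting at row 6, prepending L[row]:
  step 1: row=6, L[6]='$', prepend. Next row=LF[6]=0
  step 2: row=0, L[0]='a', prepend. Next row=LF[0]=1
  step 3: row=1, L[1]='o', prepend. Next row=LF[1]=5
  step 4: row=5, L[5]='a', prepend. Next row=LF[5]=3
  step 5: row=3, L[3]='i', prepend. Next row=LF[3]=4
  step 6: row=4, L[4]='a', prepend. Next row=LF[4]=2
  step 7: row=2, L[2]='u', prepend. Next row=LF[2]=6
Reversed output: uaiaoa$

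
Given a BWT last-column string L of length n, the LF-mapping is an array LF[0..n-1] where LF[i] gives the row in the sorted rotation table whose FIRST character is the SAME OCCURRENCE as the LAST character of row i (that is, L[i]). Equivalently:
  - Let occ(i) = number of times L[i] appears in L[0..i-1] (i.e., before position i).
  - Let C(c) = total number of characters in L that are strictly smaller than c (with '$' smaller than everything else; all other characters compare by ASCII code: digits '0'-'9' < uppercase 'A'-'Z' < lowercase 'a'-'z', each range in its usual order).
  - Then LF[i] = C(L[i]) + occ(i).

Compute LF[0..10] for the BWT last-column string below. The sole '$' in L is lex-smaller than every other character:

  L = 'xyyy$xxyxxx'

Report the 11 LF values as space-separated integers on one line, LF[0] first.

Answer: 1 7 8 9 0 2 3 10 4 5 6

Derivation:
Char counts: '$':1, 'x':6, 'y':4
C (first-col start): C('$')=0, C('x')=1, C('y')=7
L[0]='x': occ=0, LF[0]=C('x')+0=1+0=1
L[1]='y': occ=0, LF[1]=C('y')+0=7+0=7
L[2]='y': occ=1, LF[2]=C('y')+1=7+1=8
L[3]='y': occ=2, LF[3]=C('y')+2=7+2=9
L[4]='$': occ=0, LF[4]=C('$')+0=0+0=0
L[5]='x': occ=1, LF[5]=C('x')+1=1+1=2
L[6]='x': occ=2, LF[6]=C('x')+2=1+2=3
L[7]='y': occ=3, LF[7]=C('y')+3=7+3=10
L[8]='x': occ=3, LF[8]=C('x')+3=1+3=4
L[9]='x': occ=4, LF[9]=C('x')+4=1+4=5
L[10]='x': occ=5, LF[10]=C('x')+5=1+5=6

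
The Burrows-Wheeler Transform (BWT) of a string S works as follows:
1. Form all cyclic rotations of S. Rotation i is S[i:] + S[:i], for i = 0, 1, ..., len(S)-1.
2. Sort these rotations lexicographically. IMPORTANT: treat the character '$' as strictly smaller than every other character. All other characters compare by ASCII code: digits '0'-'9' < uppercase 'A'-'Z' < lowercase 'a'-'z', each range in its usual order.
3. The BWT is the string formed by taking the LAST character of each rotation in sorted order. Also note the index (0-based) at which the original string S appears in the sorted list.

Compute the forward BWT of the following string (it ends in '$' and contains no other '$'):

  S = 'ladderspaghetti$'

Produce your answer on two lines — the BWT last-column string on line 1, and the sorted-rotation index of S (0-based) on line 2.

All 16 rotations (rotation i = S[i:]+S[:i]):
  rot[0] = ladderspaghetti$
  rot[1] = adderspaghetti$l
  rot[2] = dderspaghetti$la
  rot[3] = derspaghetti$lad
  rot[4] = erspaghetti$ladd
  rot[5] = rspaghetti$ladde
  rot[6] = spaghetti$ladder
  rot[7] = paghetti$ladders
  rot[8] = aghetti$laddersp
  rot[9] = ghetti$ladderspa
  rot[10] = hetti$ladderspag
  rot[11] = etti$ladderspagh
  rot[12] = tti$ladderspaghe
  rot[13] = ti$ladderspaghet
  rot[14] = i$ladderspaghett
  rot[15] = $ladderspaghetti
Sorted (with $ < everything):
  sorted[0] = $ladderspaghetti  (last char: 'i')
  sorted[1] = adderspaghetti$l  (last char: 'l')
  sorted[2] = aghetti$laddersp  (last char: 'p')
  sorted[3] = dderspaghetti$la  (last char: 'a')
  sorted[4] = derspaghetti$lad  (last char: 'd')
  sorted[5] = erspaghetti$ladd  (last char: 'd')
  sorted[6] = etti$ladderspagh  (last char: 'h')
  sorted[7] = ghetti$ladderspa  (last char: 'a')
  sorted[8] = hetti$ladderspag  (last char: 'g')
  sorted[9] = i$ladderspaghett  (last char: 't')
  sorted[10] = ladderspaghetti$  (last char: '$')
  sorted[11] = paghetti$ladders  (last char: 's')
  sorted[12] = rspaghetti$ladde  (last char: 'e')
  sorted[13] = spaghetti$ladder  (last char: 'r')
  sorted[14] = ti$ladderspaghet  (last char: 't')
  sorted[15] = tti$ladderspaghe  (last char: 'e')
Last column: ilpaddhagt$serte
Original string S is at sorted index 10

Answer: ilpaddhagt$serte
10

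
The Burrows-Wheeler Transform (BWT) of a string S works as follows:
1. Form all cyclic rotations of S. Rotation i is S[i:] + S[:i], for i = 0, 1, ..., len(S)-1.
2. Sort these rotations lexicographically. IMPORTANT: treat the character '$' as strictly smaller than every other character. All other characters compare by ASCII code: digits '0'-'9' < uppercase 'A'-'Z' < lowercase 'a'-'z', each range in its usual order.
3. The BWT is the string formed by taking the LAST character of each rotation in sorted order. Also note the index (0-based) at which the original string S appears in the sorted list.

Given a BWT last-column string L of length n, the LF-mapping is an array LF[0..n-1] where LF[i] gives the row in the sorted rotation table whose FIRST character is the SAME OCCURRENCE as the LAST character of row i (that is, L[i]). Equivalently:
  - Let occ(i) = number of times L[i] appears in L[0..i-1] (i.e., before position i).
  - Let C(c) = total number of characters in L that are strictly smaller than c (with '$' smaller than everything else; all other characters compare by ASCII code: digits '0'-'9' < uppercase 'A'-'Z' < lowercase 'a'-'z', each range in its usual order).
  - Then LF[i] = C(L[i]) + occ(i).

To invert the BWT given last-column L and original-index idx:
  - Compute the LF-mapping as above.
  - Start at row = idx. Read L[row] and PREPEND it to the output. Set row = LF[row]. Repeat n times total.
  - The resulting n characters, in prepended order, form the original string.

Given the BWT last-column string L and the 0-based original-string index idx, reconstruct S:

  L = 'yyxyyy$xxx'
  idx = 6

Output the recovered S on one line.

Answer: yxxyxyxyy$

Derivation:
LF mapping: 5 6 1 7 8 9 0 2 3 4
Walk LF starting at row 6, prepending L[row]:
  step 1: row=6, L[6]='$', prepend. Next row=LF[6]=0
  step 2: row=0, L[0]='y', prepend. Next row=LF[0]=5
  step 3: row=5, L[5]='y', prepend. Next row=LF[5]=9
  step 4: row=9, L[9]='x', prepend. Next row=LF[9]=4
  step 5: row=4, L[4]='y', prepend. Next row=LF[4]=8
  step 6: row=8, L[8]='x', prepend. Next row=LF[8]=3
  step 7: row=3, L[3]='y', prepend. Next row=LF[3]=7
  step 8: row=7, L[7]='x', prepend. Next row=LF[7]=2
  step 9: row=2, L[2]='x', prepend. Next row=LF[2]=1
  step 10: row=1, L[1]='y', prepend. Next row=LF[1]=6
Reversed output: yxxyxyxyy$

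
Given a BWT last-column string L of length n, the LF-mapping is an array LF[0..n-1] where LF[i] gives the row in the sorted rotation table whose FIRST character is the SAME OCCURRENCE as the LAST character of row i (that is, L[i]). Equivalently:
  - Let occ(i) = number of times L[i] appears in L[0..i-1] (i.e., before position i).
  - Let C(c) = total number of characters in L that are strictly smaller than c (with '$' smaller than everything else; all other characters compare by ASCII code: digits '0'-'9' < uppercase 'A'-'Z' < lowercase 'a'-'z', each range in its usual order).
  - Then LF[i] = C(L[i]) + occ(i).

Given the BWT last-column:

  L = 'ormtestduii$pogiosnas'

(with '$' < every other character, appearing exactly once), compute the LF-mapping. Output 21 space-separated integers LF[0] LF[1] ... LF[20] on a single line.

Answer: 10 14 8 18 3 15 19 2 20 5 6 0 13 11 4 7 12 16 9 1 17

Derivation:
Char counts: '$':1, 'a':1, 'd':1, 'e':1, 'g':1, 'i':3, 'm':1, 'n':1, 'o':3, 'p':1, 'r':1, 's':3, 't':2, 'u':1
C (first-col start): C('$')=0, C('a')=1, C('d')=2, C('e')=3, C('g')=4, C('i')=5, C('m')=8, C('n')=9, C('o')=10, C('p')=13, C('r')=14, C('s')=15, C('t')=18, C('u')=20
L[0]='o': occ=0, LF[0]=C('o')+0=10+0=10
L[1]='r': occ=0, LF[1]=C('r')+0=14+0=14
L[2]='m': occ=0, LF[2]=C('m')+0=8+0=8
L[3]='t': occ=0, LF[3]=C('t')+0=18+0=18
L[4]='e': occ=0, LF[4]=C('e')+0=3+0=3
L[5]='s': occ=0, LF[5]=C('s')+0=15+0=15
L[6]='t': occ=1, LF[6]=C('t')+1=18+1=19
L[7]='d': occ=0, LF[7]=C('d')+0=2+0=2
L[8]='u': occ=0, LF[8]=C('u')+0=20+0=20
L[9]='i': occ=0, LF[9]=C('i')+0=5+0=5
L[10]='i': occ=1, LF[10]=C('i')+1=5+1=6
L[11]='$': occ=0, LF[11]=C('$')+0=0+0=0
L[12]='p': occ=0, LF[12]=C('p')+0=13+0=13
L[13]='o': occ=1, LF[13]=C('o')+1=10+1=11
L[14]='g': occ=0, LF[14]=C('g')+0=4+0=4
L[15]='i': occ=2, LF[15]=C('i')+2=5+2=7
L[16]='o': occ=2, LF[16]=C('o')+2=10+2=12
L[17]='s': occ=1, LF[17]=C('s')+1=15+1=16
L[18]='n': occ=0, LF[18]=C('n')+0=9+0=9
L[19]='a': occ=0, LF[19]=C('a')+0=1+0=1
L[20]='s': occ=2, LF[20]=C('s')+2=15+2=17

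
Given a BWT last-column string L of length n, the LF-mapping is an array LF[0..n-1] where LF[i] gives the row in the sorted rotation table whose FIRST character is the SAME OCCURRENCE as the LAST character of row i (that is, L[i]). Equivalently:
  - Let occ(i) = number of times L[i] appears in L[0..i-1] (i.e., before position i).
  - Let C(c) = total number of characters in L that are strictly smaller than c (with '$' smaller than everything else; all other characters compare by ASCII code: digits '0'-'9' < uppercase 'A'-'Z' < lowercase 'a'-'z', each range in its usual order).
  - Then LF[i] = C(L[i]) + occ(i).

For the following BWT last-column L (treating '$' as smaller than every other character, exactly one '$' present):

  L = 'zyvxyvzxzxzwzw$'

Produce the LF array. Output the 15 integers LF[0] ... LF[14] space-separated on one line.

Char counts: '$':1, 'v':2, 'w':2, 'x':3, 'y':2, 'z':5
C (first-col start): C('$')=0, C('v')=1, C('w')=3, C('x')=5, C('y')=8, C('z')=10
L[0]='z': occ=0, LF[0]=C('z')+0=10+0=10
L[1]='y': occ=0, LF[1]=C('y')+0=8+0=8
L[2]='v': occ=0, LF[2]=C('v')+0=1+0=1
L[3]='x': occ=0, LF[3]=C('x')+0=5+0=5
L[4]='y': occ=1, LF[4]=C('y')+1=8+1=9
L[5]='v': occ=1, LF[5]=C('v')+1=1+1=2
L[6]='z': occ=1, LF[6]=C('z')+1=10+1=11
L[7]='x': occ=1, LF[7]=C('x')+1=5+1=6
L[8]='z': occ=2, LF[8]=C('z')+2=10+2=12
L[9]='x': occ=2, LF[9]=C('x')+2=5+2=7
L[10]='z': occ=3, LF[10]=C('z')+3=10+3=13
L[11]='w': occ=0, LF[11]=C('w')+0=3+0=3
L[12]='z': occ=4, LF[12]=C('z')+4=10+4=14
L[13]='w': occ=1, LF[13]=C('w')+1=3+1=4
L[14]='$': occ=0, LF[14]=C('$')+0=0+0=0

Answer: 10 8 1 5 9 2 11 6 12 7 13 3 14 4 0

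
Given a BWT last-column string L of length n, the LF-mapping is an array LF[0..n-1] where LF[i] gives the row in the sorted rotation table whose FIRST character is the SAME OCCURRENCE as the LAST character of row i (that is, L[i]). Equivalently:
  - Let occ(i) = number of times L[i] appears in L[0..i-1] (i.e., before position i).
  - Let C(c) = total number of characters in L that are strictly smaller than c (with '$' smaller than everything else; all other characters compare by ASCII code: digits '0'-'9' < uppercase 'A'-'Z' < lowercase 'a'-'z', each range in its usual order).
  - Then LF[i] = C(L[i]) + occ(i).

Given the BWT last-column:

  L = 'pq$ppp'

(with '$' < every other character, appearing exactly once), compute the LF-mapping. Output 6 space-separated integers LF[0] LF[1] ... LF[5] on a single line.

Char counts: '$':1, 'p':4, 'q':1
C (first-col start): C('$')=0, C('p')=1, C('q')=5
L[0]='p': occ=0, LF[0]=C('p')+0=1+0=1
L[1]='q': occ=0, LF[1]=C('q')+0=5+0=5
L[2]='$': occ=0, LF[2]=C('$')+0=0+0=0
L[3]='p': occ=1, LF[3]=C('p')+1=1+1=2
L[4]='p': occ=2, LF[4]=C('p')+2=1+2=3
L[5]='p': occ=3, LF[5]=C('p')+3=1+3=4

Answer: 1 5 0 2 3 4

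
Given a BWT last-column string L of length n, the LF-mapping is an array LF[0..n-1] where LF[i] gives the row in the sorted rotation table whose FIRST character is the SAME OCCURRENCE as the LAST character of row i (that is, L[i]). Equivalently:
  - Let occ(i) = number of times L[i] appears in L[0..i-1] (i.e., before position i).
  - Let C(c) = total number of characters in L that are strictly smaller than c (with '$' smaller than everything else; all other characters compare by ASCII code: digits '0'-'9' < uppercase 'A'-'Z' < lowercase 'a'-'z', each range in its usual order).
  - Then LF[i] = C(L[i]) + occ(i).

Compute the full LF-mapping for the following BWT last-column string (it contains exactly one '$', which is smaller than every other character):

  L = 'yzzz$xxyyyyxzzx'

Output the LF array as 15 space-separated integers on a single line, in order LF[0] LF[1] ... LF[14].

Answer: 5 10 11 12 0 1 2 6 7 8 9 3 13 14 4

Derivation:
Char counts: '$':1, 'x':4, 'y':5, 'z':5
C (first-col start): C('$')=0, C('x')=1, C('y')=5, C('z')=10
L[0]='y': occ=0, LF[0]=C('y')+0=5+0=5
L[1]='z': occ=0, LF[1]=C('z')+0=10+0=10
L[2]='z': occ=1, LF[2]=C('z')+1=10+1=11
L[3]='z': occ=2, LF[3]=C('z')+2=10+2=12
L[4]='$': occ=0, LF[4]=C('$')+0=0+0=0
L[5]='x': occ=0, LF[5]=C('x')+0=1+0=1
L[6]='x': occ=1, LF[6]=C('x')+1=1+1=2
L[7]='y': occ=1, LF[7]=C('y')+1=5+1=6
L[8]='y': occ=2, LF[8]=C('y')+2=5+2=7
L[9]='y': occ=3, LF[9]=C('y')+3=5+3=8
L[10]='y': occ=4, LF[10]=C('y')+4=5+4=9
L[11]='x': occ=2, LF[11]=C('x')+2=1+2=3
L[12]='z': occ=3, LF[12]=C('z')+3=10+3=13
L[13]='z': occ=4, LF[13]=C('z')+4=10+4=14
L[14]='x': occ=3, LF[14]=C('x')+3=1+3=4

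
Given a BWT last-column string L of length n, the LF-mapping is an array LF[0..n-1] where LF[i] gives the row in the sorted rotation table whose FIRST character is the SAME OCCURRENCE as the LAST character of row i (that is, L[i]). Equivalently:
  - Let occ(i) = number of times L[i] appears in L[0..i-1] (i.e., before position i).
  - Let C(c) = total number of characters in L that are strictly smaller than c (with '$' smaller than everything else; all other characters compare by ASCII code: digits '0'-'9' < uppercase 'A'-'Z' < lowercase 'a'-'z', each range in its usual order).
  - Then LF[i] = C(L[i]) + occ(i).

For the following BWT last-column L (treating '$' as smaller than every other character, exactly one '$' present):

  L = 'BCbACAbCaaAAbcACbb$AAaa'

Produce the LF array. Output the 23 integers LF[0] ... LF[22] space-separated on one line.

Char counts: '$':1, 'A':7, 'B':1, 'C':4, 'a':4, 'b':5, 'c':1
C (first-col start): C('$')=0, C('A')=1, C('B')=8, C('C')=9, C('a')=13, C('b')=17, C('c')=22
L[0]='B': occ=0, LF[0]=C('B')+0=8+0=8
L[1]='C': occ=0, LF[1]=C('C')+0=9+0=9
L[2]='b': occ=0, LF[2]=C('b')+0=17+0=17
L[3]='A': occ=0, LF[3]=C('A')+0=1+0=1
L[4]='C': occ=1, LF[4]=C('C')+1=9+1=10
L[5]='A': occ=1, LF[5]=C('A')+1=1+1=2
L[6]='b': occ=1, LF[6]=C('b')+1=17+1=18
L[7]='C': occ=2, LF[7]=C('C')+2=9+2=11
L[8]='a': occ=0, LF[8]=C('a')+0=13+0=13
L[9]='a': occ=1, LF[9]=C('a')+1=13+1=14
L[10]='A': occ=2, LF[10]=C('A')+2=1+2=3
L[11]='A': occ=3, LF[11]=C('A')+3=1+3=4
L[12]='b': occ=2, LF[12]=C('b')+2=17+2=19
L[13]='c': occ=0, LF[13]=C('c')+0=22+0=22
L[14]='A': occ=4, LF[14]=C('A')+4=1+4=5
L[15]='C': occ=3, LF[15]=C('C')+3=9+3=12
L[16]='b': occ=3, LF[16]=C('b')+3=17+3=20
L[17]='b': occ=4, LF[17]=C('b')+4=17+4=21
L[18]='$': occ=0, LF[18]=C('$')+0=0+0=0
L[19]='A': occ=5, LF[19]=C('A')+5=1+5=6
L[20]='A': occ=6, LF[20]=C('A')+6=1+6=7
L[21]='a': occ=2, LF[21]=C('a')+2=13+2=15
L[22]='a': occ=3, LF[22]=C('a')+3=13+3=16

Answer: 8 9 17 1 10 2 18 11 13 14 3 4 19 22 5 12 20 21 0 6 7 15 16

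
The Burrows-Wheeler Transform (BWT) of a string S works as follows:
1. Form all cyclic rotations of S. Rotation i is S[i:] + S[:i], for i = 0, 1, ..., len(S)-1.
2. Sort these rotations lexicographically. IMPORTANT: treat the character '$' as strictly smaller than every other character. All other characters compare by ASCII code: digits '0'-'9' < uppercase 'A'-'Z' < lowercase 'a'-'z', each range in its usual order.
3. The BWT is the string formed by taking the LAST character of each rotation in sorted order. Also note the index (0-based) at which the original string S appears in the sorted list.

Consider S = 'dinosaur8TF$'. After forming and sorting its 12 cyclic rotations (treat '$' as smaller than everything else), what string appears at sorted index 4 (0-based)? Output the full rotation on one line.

Answer: aur8TF$dinos

Derivation:
All 12 rotations (rotation i = S[i:]+S[:i]):
  rot[0] = dinosaur8TF$
  rot[1] = inosaur8TF$d
  rot[2] = nosaur8TF$di
  rot[3] = osaur8TF$din
  rot[4] = saur8TF$dino
  rot[5] = aur8TF$dinos
  rot[6] = ur8TF$dinosa
  rot[7] = r8TF$dinosau
  rot[8] = 8TF$dinosaur
  rot[9] = TF$dinosaur8
  rot[10] = F$dinosaur8T
  rot[11] = $dinosaur8TF
Sorted (with $ < everything):
  sorted[0] = $dinosaur8TF
  sorted[1] = 8TF$dinosaur
  sorted[2] = F$dinosaur8T
  sorted[3] = TF$dinosaur8
  sorted[4] = aur8TF$dinos
  sorted[5] = dinosaur8TF$
  sorted[6] = inosaur8TF$d
  sorted[7] = nosaur8TF$di
  sorted[8] = osaur8TF$din
  sorted[9] = r8TF$dinosau
  sorted[10] = saur8TF$dino
  sorted[11] = ur8TF$dinosa
sorted[4] = aur8TF$dinos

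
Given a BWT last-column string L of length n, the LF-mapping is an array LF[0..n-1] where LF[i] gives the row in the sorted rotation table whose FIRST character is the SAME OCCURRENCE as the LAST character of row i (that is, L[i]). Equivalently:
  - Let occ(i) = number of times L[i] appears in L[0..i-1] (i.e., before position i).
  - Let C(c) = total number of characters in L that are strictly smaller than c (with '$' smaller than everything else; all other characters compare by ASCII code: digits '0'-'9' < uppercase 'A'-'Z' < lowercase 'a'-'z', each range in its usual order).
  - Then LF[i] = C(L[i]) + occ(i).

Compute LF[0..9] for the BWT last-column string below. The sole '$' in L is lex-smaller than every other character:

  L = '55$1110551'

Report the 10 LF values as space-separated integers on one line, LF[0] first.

Char counts: '$':1, '0':1, '1':4, '5':4
C (first-col start): C('$')=0, C('0')=1, C('1')=2, C('5')=6
L[0]='5': occ=0, LF[0]=C('5')+0=6+0=6
L[1]='5': occ=1, LF[1]=C('5')+1=6+1=7
L[2]='$': occ=0, LF[2]=C('$')+0=0+0=0
L[3]='1': occ=0, LF[3]=C('1')+0=2+0=2
L[4]='1': occ=1, LF[4]=C('1')+1=2+1=3
L[5]='1': occ=2, LF[5]=C('1')+2=2+2=4
L[6]='0': occ=0, LF[6]=C('0')+0=1+0=1
L[7]='5': occ=2, LF[7]=C('5')+2=6+2=8
L[8]='5': occ=3, LF[8]=C('5')+3=6+3=9
L[9]='1': occ=3, LF[9]=C('1')+3=2+3=5

Answer: 6 7 0 2 3 4 1 8 9 5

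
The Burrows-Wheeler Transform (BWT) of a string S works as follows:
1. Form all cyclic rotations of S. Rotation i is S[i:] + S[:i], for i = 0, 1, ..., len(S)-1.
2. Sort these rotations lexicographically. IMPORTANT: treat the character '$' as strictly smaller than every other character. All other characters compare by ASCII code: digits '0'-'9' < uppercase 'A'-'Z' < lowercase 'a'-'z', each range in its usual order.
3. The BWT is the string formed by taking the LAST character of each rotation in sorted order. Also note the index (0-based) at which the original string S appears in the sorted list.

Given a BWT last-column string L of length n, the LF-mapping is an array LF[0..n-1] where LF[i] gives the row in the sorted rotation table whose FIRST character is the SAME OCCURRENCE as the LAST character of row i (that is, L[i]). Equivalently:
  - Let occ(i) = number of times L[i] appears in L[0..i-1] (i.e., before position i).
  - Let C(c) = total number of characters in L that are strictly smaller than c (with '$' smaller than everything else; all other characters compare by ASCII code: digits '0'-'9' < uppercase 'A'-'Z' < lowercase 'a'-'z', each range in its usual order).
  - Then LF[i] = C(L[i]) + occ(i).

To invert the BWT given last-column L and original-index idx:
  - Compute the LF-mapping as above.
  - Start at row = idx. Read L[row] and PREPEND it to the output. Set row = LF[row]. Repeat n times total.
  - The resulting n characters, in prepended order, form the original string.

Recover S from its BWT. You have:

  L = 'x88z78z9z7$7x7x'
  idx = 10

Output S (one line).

Answer: xz7xz98877z87x$

Derivation:
LF mapping: 9 5 6 12 1 7 13 8 14 2 0 3 10 4 11
Walk LF starting at row 10, prepending L[row]:
  step 1: row=10, L[10]='$', prepend. Next row=LF[10]=0
  step 2: row=0, L[0]='x', prepend. Next row=LF[0]=9
  step 3: row=9, L[9]='7', prepend. Next row=LF[9]=2
  step 4: row=2, L[2]='8', prepend. Next row=LF[2]=6
  step 5: row=6, L[6]='z', prepend. Next row=LF[6]=13
  step 6: row=13, L[13]='7', prepend. Next row=LF[13]=4
  step 7: row=4, L[4]='7', prepend. Next row=LF[4]=1
  step 8: row=1, L[1]='8', prepend. Next row=LF[1]=5
  step 9: row=5, L[5]='8', prepend. Next row=LF[5]=7
  step 10: row=7, L[7]='9', prepend. Next row=LF[7]=8
  step 11: row=8, L[8]='z', prepend. Next row=LF[8]=14
  step 12: row=14, L[14]='x', prepend. Next row=LF[14]=11
  step 13: row=11, L[11]='7', prepend. Next row=LF[11]=3
  step 14: row=3, L[3]='z', prepend. Next row=LF[3]=12
  step 15: row=12, L[12]='x', prepend. Next row=LF[12]=10
Reversed output: xz7xz98877z87x$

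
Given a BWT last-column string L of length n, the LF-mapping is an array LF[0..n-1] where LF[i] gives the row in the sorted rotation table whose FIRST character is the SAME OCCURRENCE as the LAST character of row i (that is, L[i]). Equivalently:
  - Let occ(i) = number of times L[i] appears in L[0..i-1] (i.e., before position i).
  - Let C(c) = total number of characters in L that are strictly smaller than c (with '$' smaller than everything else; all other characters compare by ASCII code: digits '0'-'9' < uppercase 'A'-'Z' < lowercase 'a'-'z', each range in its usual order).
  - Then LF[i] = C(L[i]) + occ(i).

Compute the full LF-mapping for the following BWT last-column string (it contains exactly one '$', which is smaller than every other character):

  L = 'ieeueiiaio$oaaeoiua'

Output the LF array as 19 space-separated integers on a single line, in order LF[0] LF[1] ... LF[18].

Char counts: '$':1, 'a':4, 'e':4, 'i':5, 'o':3, 'u':2
C (first-col start): C('$')=0, C('a')=1, C('e')=5, C('i')=9, C('o')=14, C('u')=17
L[0]='i': occ=0, LF[0]=C('i')+0=9+0=9
L[1]='e': occ=0, LF[1]=C('e')+0=5+0=5
L[2]='e': occ=1, LF[2]=C('e')+1=5+1=6
L[3]='u': occ=0, LF[3]=C('u')+0=17+0=17
L[4]='e': occ=2, LF[4]=C('e')+2=5+2=7
L[5]='i': occ=1, LF[5]=C('i')+1=9+1=10
L[6]='i': occ=2, LF[6]=C('i')+2=9+2=11
L[7]='a': occ=0, LF[7]=C('a')+0=1+0=1
L[8]='i': occ=3, LF[8]=C('i')+3=9+3=12
L[9]='o': occ=0, LF[9]=C('o')+0=14+0=14
L[10]='$': occ=0, LF[10]=C('$')+0=0+0=0
L[11]='o': occ=1, LF[11]=C('o')+1=14+1=15
L[12]='a': occ=1, LF[12]=C('a')+1=1+1=2
L[13]='a': occ=2, LF[13]=C('a')+2=1+2=3
L[14]='e': occ=3, LF[14]=C('e')+3=5+3=8
L[15]='o': occ=2, LF[15]=C('o')+2=14+2=16
L[16]='i': occ=4, LF[16]=C('i')+4=9+4=13
L[17]='u': occ=1, LF[17]=C('u')+1=17+1=18
L[18]='a': occ=3, LF[18]=C('a')+3=1+3=4

Answer: 9 5 6 17 7 10 11 1 12 14 0 15 2 3 8 16 13 18 4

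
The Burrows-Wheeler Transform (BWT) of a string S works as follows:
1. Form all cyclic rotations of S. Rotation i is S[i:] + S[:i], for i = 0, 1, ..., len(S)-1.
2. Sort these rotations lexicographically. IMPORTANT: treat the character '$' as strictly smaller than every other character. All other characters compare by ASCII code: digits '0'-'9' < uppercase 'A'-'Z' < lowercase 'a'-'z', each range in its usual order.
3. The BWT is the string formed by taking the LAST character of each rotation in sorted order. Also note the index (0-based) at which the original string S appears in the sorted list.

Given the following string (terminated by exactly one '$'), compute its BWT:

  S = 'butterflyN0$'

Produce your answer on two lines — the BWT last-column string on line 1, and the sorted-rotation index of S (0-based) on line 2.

Answer: 0Ny$trfetubl
3

Derivation:
All 12 rotations (rotation i = S[i:]+S[:i]):
  rot[0] = butterflyN0$
  rot[1] = utterflyN0$b
  rot[2] = tterflyN0$bu
  rot[3] = terflyN0$but
  rot[4] = erflyN0$butt
  rot[5] = rflyN0$butte
  rot[6] = flyN0$butter
  rot[7] = lyN0$butterf
  rot[8] = yN0$butterfl
  rot[9] = N0$butterfly
  rot[10] = 0$butterflyN
  rot[11] = $butterflyN0
Sorted (with $ < everything):
  sorted[0] = $butterflyN0  (last char: '0')
  sorted[1] = 0$butterflyN  (last char: 'N')
  sorted[2] = N0$butterfly  (last char: 'y')
  sorted[3] = butterflyN0$  (last char: '$')
  sorted[4] = erflyN0$butt  (last char: 't')
  sorted[5] = flyN0$butter  (last char: 'r')
  sorted[6] = lyN0$butterf  (last char: 'f')
  sorted[7] = rflyN0$butte  (last char: 'e')
  sorted[8] = terflyN0$but  (last char: 't')
  sorted[9] = tterflyN0$bu  (last char: 'u')
  sorted[10] = utterflyN0$b  (last char: 'b')
  sorted[11] = yN0$butterfl  (last char: 'l')
Last column: 0Ny$trfetubl
Original string S is at sorted index 3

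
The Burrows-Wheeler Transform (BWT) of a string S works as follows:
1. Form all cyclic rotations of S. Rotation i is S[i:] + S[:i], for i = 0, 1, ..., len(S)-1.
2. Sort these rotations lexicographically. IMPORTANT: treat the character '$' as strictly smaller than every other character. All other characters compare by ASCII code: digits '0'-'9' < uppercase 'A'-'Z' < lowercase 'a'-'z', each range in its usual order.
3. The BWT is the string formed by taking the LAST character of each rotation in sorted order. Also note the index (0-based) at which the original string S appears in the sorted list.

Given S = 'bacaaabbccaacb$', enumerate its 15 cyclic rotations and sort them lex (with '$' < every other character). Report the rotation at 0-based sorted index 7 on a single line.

All 15 rotations (rotation i = S[i:]+S[:i]):
  rot[0] = bacaaabbccaacb$
  rot[1] = acaaabbccaacb$b
  rot[2] = caaabbccaacb$ba
  rot[3] = aaabbccaacb$bac
  rot[4] = aabbccaacb$baca
  rot[5] = abbccaacb$bacaa
  rot[6] = bbccaacb$bacaaa
  rot[7] = bccaacb$bacaaab
  rot[8] = ccaacb$bacaaabb
  rot[9] = caacb$bacaaabbc
  rot[10] = aacb$bacaaabbcc
  rot[11] = acb$bacaaabbcca
  rot[12] = cb$bacaaabbccaa
  rot[13] = b$bacaaabbccaac
  rot[14] = $bacaaabbccaacb
Sorted (with $ < everything):
  sorted[0] = $bacaaabbccaacb
  sorted[1] = aaabbccaacb$bac
  sorted[2] = aabbccaacb$baca
  sorted[3] = aacb$bacaaabbcc
  sorted[4] = abbccaacb$bacaa
  sorted[5] = acaaabbccaacb$b
  sorted[6] = acb$bacaaabbcca
  sorted[7] = b$bacaaabbccaac
  sorted[8] = bacaaabbccaacb$
  sorted[9] = bbccaacb$bacaaa
  sorted[10] = bccaacb$bacaaab
  sorted[11] = caaabbccaacb$ba
  sorted[12] = caacb$bacaaabbc
  sorted[13] = cb$bacaaabbccaa
  sorted[14] = ccaacb$bacaaabb
sorted[7] = b$bacaaabbccaac

Answer: b$bacaaabbccaac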